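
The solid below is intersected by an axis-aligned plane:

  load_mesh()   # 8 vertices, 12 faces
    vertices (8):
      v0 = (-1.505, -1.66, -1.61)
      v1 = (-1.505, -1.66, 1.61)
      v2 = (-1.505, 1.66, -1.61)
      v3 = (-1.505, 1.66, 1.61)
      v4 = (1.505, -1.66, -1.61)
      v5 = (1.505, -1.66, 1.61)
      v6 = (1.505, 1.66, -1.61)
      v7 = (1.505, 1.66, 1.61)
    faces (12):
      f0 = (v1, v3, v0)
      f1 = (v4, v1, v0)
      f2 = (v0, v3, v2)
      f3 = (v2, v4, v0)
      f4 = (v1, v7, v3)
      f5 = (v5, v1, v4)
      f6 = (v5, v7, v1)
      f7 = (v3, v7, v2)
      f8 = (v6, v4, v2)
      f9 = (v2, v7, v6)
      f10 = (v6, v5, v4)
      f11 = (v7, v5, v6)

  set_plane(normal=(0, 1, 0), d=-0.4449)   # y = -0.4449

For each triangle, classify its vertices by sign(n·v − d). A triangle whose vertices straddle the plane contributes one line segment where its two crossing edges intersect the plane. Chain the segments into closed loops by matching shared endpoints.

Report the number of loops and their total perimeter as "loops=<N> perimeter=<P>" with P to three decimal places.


loops=1 perimeter=12.460

Straddling triangles (8 of 12):
  (v1,v3,v0) [-+-] → (-1.505, -0.4449, 1.61)–(-1.505, -0.4449, -0.431499)  len=2.0415
  (v0,v3,v2) [-++] → (-1.505, -0.4449, -0.431499)–(-1.505, -0.4449, -1.61)  len=1.1785
  (v2,v4,v0) [+--] → (0.403358, -0.4449, -1.61)–(-1.505, -0.4449, -1.61)  len=1.9084
  (v1,v7,v3) [-++] → (-0.403358, -0.4449, 1.61)–(-1.505, -0.4449, 1.61)  len=1.1016
  (v5,v7,v1) [-+-] → (1.505, -0.4449, 1.61)–(-0.403358, -0.4449, 1.61)  len=1.9084
  (v6,v4,v2) [+-+] → (1.505, -0.4449, -1.61)–(0.403358, -0.4449, -1.61)  len=1.1016
  (v6,v5,v4) [+--] → (1.505, -0.4449, 0.431499)–(1.505, -0.4449, -1.61)  len=2.0415
  (v7,v5,v6) [+-+] → (1.505, -0.4449, 1.61)–(1.505, -0.4449, 0.431499)  len=1.1785

Chained into 1 loop(s):
  loop 1: 8 segments, perimeter = 12.4600
Total perimeter = 12.460


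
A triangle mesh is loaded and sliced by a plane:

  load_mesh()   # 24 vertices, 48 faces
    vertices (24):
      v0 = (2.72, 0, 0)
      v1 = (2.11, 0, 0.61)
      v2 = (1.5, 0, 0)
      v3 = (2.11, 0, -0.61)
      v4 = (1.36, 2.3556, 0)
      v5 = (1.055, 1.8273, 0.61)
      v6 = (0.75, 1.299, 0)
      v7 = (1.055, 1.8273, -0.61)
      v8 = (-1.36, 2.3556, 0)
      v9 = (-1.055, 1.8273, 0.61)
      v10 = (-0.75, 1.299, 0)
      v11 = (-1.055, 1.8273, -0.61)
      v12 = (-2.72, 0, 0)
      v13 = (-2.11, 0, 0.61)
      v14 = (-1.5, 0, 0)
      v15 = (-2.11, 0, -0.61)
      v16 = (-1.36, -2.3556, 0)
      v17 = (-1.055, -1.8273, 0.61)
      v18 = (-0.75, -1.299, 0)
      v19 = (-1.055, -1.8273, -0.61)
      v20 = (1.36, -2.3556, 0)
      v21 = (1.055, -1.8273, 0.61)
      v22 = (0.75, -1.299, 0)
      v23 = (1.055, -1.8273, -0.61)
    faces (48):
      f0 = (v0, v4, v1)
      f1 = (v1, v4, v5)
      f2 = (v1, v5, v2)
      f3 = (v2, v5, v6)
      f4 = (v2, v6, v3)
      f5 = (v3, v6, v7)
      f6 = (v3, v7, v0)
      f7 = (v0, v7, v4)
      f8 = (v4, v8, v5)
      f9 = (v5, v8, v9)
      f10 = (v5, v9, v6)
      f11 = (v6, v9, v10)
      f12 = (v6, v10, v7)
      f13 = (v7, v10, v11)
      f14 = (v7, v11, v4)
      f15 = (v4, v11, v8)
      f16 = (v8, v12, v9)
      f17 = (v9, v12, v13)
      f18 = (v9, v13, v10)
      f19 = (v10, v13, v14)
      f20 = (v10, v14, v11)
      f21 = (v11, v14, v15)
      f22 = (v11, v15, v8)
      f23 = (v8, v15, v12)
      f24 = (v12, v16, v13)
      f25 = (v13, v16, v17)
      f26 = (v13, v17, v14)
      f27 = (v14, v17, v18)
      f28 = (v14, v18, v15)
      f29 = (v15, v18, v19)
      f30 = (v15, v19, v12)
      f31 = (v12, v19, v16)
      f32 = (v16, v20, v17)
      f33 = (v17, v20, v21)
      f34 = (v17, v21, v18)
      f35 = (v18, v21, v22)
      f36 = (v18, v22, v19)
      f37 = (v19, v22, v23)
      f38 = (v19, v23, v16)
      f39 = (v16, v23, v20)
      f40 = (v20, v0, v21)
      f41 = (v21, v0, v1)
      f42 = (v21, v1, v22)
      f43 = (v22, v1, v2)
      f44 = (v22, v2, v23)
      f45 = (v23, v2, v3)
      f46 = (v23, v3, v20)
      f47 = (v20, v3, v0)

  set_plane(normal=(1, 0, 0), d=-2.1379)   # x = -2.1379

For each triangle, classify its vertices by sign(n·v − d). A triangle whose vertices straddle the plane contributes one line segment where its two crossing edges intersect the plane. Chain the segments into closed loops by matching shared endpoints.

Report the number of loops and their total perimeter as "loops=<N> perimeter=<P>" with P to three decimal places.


loops=1 perimeter=4.657

Straddling triangles (6 of 48):
  (v8,v12,v9) [+-+] → (-2.1379, 1.00823, 0)–(-2.1379, 0.638842, 0.213262)  len=0.4265
  (v9,v12,v13) [+-+] → (-2.1379, 0.638842, 0.213262)–(-2.1379, 0, 0.5821)  len=0.7377
  (v8,v15,v12) [++-] → (-2.1379, 0, -0.5821)–(-2.1379, 1.00823, 0)  len=1.1642
  (v12,v16,v13) [-++] → (-2.1379, -1.00823, 0)–(-2.1379, 0, 0.5821)  len=1.1642
  (v15,v19,v12) [++-] → (-2.1379, -0.638842, -0.213262)–(-2.1379, 0, -0.5821)  len=0.7377
  (v12,v19,v16) [-++] → (-2.1379, -0.638842, -0.213262)–(-2.1379, -1.00823, 0)  len=0.4265

Chained into 1 loop(s):
  loop 1: 6 segments, perimeter = 4.6568
Total perimeter = 4.657


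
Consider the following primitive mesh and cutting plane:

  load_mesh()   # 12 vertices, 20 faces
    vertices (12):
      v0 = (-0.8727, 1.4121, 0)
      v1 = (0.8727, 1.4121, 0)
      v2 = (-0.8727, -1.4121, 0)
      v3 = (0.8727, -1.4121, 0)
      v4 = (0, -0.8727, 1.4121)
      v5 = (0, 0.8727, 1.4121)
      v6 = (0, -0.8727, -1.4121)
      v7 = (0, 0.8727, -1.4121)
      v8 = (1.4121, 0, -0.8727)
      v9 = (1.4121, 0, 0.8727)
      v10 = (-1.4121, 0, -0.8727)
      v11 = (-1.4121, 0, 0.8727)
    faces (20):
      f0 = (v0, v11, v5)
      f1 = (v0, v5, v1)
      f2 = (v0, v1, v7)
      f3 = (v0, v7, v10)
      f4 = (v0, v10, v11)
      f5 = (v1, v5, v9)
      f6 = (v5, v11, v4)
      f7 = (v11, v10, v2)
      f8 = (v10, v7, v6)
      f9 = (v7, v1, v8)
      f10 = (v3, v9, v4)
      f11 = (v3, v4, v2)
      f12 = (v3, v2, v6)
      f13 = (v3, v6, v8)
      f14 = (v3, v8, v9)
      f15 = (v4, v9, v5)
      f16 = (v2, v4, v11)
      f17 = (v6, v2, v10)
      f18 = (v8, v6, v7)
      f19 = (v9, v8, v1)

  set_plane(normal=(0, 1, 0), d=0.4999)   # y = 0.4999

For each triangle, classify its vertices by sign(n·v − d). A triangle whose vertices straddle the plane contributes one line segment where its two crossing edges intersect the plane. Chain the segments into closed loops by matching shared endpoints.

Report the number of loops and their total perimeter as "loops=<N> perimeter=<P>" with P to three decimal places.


Straddling triangles (10 of 20):
  (v0,v11,v5) [+-+] → (-1.22115, 0.4999, 0.563754)–(-0.603221, 0.4999, 1.18168)  len=0.8739
  (v0,v7,v10) [++-] → (-0.603221, 0.4999, -1.18168)–(-1.22115, 0.4999, -0.563754)  len=0.8739
  (v0,v10,v11) [+--] → (-1.22115, 0.4999, -0.563754)–(-1.22115, 0.4999, 0.563754)  len=1.1275
  (v1,v5,v9) [++-] → (0.603221, 0.4999, 1.18168)–(1.22115, 0.4999, 0.563754)  len=0.8739
  (v5,v11,v4) [+--] → (-0.603221, 0.4999, 1.18168)–(0, 0.4999, 1.4121)  len=0.6457
  (v10,v7,v6) [-+-] → (-0.603221, 0.4999, -1.18168)–(0, 0.4999, -1.4121)  len=0.6457
  (v7,v1,v8) [++-] → (1.22115, 0.4999, -0.563754)–(0.603221, 0.4999, -1.18168)  len=0.8739
  (v4,v9,v5) [--+] → (0.603221, 0.4999, 1.18168)–(0, 0.4999, 1.4121)  len=0.6457
  (v8,v6,v7) [--+] → (0, 0.4999, -1.4121)–(0.603221, 0.4999, -1.18168)  len=0.6457
  (v9,v8,v1) [--+] → (1.22115, 0.4999, -0.563754)–(1.22115, 0.4999, 0.563754)  len=1.1275

Chained into 1 loop(s):
  loop 1: 10 segments, perimeter = 8.3335
Total perimeter = 8.333

loops=1 perimeter=8.333


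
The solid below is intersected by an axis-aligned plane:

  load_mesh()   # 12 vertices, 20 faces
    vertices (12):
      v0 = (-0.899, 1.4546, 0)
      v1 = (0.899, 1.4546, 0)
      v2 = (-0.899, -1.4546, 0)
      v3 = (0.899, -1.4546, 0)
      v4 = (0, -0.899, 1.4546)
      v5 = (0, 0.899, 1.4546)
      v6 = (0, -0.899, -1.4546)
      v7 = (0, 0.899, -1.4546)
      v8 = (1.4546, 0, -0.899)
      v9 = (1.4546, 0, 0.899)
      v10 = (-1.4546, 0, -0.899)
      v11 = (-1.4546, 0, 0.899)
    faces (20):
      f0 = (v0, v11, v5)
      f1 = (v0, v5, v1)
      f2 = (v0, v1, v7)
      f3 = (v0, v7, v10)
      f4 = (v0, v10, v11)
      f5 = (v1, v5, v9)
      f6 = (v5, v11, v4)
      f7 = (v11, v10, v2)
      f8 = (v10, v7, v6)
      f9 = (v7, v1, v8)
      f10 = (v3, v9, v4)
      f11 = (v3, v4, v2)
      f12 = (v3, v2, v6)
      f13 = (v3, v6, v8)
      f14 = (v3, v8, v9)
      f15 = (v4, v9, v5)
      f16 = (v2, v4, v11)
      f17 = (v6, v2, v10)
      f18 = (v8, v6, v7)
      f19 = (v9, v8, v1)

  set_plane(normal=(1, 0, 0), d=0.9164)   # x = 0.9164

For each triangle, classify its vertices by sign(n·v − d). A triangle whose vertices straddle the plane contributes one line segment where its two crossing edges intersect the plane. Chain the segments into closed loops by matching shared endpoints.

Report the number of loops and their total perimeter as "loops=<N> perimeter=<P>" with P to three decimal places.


Straddling triangles (8 of 20):
  (v1,v5,v9) [--+] → (0.9164, 0.332629, 1.10457)–(0.9164, 1.40905, 0.0281544)  len=1.5223
  (v7,v1,v8) [--+] → (0.9164, 1.40905, -0.0281544)–(0.9164, 0.332629, -1.10457)  len=1.5223
  (v3,v9,v4) [-+-] → (0.9164, -1.40905, 0.0281544)–(0.9164, -0.332629, 1.10457)  len=1.5223
  (v3,v6,v8) [--+] → (0.9164, -0.332629, -1.10457)–(0.9164, -1.40905, -0.0281544)  len=1.5223
  (v3,v8,v9) [-++] → (0.9164, -1.40905, -0.0281544)–(0.9164, -1.40905, 0.0281544)  len=0.0563
  (v4,v9,v5) [-+-] → (0.9164, -0.332629, 1.10457)–(0.9164, 0.332629, 1.10457)  len=0.6653
  (v8,v6,v7) [+--] → (0.9164, -0.332629, -1.10457)–(0.9164, 0.332629, -1.10457)  len=0.6653
  (v9,v8,v1) [++-] → (0.9164, 1.40905, -0.0281544)–(0.9164, 1.40905, 0.0281544)  len=0.0563

Chained into 1 loop(s):
  loop 1: 8 segments, perimeter = 7.5323
Total perimeter = 7.532

loops=1 perimeter=7.532


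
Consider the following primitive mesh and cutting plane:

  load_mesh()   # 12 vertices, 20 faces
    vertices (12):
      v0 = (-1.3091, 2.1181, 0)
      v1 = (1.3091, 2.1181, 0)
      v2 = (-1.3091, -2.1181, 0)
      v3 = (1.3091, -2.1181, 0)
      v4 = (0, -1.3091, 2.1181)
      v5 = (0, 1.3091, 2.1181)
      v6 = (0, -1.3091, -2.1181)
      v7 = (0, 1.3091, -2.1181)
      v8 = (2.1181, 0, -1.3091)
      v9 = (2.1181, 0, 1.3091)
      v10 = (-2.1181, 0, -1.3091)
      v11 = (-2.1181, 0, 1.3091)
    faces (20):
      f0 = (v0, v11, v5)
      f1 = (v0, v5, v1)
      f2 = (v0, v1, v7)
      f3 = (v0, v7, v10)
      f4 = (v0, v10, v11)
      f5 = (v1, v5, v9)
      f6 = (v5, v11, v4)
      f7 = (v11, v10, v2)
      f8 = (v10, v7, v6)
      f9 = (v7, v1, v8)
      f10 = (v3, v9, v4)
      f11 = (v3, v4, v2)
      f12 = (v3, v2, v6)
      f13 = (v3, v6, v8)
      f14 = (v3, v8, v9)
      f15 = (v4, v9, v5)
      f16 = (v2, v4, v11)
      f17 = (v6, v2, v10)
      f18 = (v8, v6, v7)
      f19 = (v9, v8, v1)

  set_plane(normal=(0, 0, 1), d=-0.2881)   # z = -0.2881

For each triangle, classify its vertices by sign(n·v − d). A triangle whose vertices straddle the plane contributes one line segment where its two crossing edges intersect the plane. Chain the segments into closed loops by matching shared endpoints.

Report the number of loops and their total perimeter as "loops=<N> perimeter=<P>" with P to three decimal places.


loops=1 perimeter=13.612

Straddling triangles (10 of 20):
  (v0,v1,v7) [++-] → (1.13104, 2.00806, -0.2881)–(-1.13104, 2.00806, -0.2881)  len=2.2621
  (v0,v7,v10) [+--] → (-1.13104, 2.00806, -0.2881)–(-1.48714, 1.65196, -0.2881)  len=0.5036
  (v0,v10,v11) [+-+] → (-1.48714, 1.65196, -0.2881)–(-2.1181, 0, -0.2881)  len=1.7684
  (v11,v10,v2) [+-+] → (-2.1181, 0, -0.2881)–(-1.48714, -1.65196, -0.2881)  len=1.7684
  (v7,v1,v8) [-+-] → (1.13104, 2.00806, -0.2881)–(1.48714, 1.65196, -0.2881)  len=0.5036
  (v3,v2,v6) [++-] → (-1.13104, -2.00806, -0.2881)–(1.13104, -2.00806, -0.2881)  len=2.2621
  (v3,v6,v8) [+--] → (1.13104, -2.00806, -0.2881)–(1.48714, -1.65196, -0.2881)  len=0.5036
  (v3,v8,v9) [+-+] → (1.48714, -1.65196, -0.2881)–(2.1181, 0, -0.2881)  len=1.7684
  (v6,v2,v10) [-+-] → (-1.13104, -2.00806, -0.2881)–(-1.48714, -1.65196, -0.2881)  len=0.5036
  (v9,v8,v1) [+-+] → (2.1181, 0, -0.2881)–(1.48714, 1.65196, -0.2881)  len=1.7684

Chained into 1 loop(s):
  loop 1: 10 segments, perimeter = 13.6120
Total perimeter = 13.612


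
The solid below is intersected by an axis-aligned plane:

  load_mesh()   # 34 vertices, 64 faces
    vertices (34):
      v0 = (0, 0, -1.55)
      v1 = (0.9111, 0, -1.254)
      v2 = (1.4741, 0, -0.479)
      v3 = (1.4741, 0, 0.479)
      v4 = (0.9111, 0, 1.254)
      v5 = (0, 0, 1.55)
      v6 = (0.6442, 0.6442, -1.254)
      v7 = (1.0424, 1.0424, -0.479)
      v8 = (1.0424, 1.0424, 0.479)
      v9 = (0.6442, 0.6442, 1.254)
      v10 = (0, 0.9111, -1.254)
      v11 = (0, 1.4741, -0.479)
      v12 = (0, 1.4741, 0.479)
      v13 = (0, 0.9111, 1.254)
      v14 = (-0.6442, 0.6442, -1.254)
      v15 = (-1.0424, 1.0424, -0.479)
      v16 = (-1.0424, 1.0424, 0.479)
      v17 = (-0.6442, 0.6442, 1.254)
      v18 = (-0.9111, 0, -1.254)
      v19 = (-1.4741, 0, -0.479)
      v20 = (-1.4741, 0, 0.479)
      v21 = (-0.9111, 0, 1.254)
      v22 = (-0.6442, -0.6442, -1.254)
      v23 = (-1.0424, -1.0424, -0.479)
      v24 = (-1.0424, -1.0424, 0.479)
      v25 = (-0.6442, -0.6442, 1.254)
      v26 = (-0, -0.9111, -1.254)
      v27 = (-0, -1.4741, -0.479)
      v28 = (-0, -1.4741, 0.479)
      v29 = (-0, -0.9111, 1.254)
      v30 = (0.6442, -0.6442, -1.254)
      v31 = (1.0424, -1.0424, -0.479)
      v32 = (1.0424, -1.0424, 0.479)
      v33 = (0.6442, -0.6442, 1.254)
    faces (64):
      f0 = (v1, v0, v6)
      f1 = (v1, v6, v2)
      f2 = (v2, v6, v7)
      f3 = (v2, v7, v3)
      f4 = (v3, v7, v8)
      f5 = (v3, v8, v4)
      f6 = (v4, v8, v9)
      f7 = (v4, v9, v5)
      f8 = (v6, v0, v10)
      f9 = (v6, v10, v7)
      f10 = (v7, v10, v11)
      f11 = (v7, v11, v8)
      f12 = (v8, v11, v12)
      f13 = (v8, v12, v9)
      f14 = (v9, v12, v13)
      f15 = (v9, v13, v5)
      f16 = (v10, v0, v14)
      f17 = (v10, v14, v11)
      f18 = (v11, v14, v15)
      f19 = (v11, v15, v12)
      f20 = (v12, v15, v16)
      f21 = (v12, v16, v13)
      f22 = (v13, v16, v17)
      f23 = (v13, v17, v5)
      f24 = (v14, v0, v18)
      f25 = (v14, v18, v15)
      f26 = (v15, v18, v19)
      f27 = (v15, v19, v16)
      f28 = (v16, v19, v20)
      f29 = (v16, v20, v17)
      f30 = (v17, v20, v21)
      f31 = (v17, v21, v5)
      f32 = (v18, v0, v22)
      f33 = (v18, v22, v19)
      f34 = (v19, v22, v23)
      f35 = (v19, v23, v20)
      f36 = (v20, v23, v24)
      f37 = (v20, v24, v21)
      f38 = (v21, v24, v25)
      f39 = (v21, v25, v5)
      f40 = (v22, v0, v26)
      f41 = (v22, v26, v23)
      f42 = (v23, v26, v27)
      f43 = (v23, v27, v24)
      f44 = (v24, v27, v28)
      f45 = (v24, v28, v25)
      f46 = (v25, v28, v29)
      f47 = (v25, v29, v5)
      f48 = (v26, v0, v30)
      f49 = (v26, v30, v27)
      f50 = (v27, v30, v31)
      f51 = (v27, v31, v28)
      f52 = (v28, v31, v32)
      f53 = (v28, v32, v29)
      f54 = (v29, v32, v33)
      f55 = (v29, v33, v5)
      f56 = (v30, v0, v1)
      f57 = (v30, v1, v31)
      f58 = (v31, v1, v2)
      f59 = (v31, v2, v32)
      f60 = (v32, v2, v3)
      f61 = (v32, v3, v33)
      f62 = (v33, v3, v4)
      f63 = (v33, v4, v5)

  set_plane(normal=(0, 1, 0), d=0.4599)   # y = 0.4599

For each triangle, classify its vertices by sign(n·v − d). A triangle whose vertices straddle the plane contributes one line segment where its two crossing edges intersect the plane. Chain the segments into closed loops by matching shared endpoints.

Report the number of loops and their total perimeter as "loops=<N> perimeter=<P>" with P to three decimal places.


Straddling triangles (20 of 64):
  (v1,v0,v6) [--+] → (0.4599, 0.4599, -1.33868)–(0.720558, 0.4599, -1.254)  len=0.2741
  (v1,v6,v2) [-+-] → (0.720558, 0.4599, -1.254)–(0.881627, 0.4599, -1.03228)  len=0.2741
  (v2,v6,v7) [-++] → (0.881627, 0.4599, -1.03228)–(1.28364, 0.4599, -0.479)  len=0.6839
  (v2,v7,v3) [-+-] → (1.28364, 0.4599, -0.479)–(1.28364, 0.4599, 0.0563367)  len=0.5353
  (v3,v7,v8) [-++] → (1.28364, 0.4599, 0.0563367)–(1.28364, 0.4599, 0.479)  len=0.4227
  (v3,v8,v4) [-+-] → (1.28364, 0.4599, 0.479)–(0.969029, 0.4599, 0.912075)  len=0.5353
  (v4,v8,v9) [-++] → (0.969029, 0.4599, 0.912075)–(0.720558, 0.4599, 1.254)  len=0.4227
  (v4,v9,v5) [-+-] → (0.720558, 0.4599, 1.254)–(0.4599, 0.4599, 1.33868)  len=0.2741
  (v6,v0,v10) [+-+] → (0.4599, 0.4599, -1.33868)–(0, 0.4599, -1.40059)  len=0.4640
  (v9,v13,v5) [++-] → (0, 0.4599, 1.40059)–(0.4599, 0.4599, 1.33868)  len=0.4640
  (v10,v0,v14) [+-+] → (0, 0.4599, -1.40059)–(-0.4599, 0.4599, -1.33868)  len=0.4640
  (v13,v17,v5) [++-] → (-0.4599, 0.4599, 1.33868)–(0, 0.4599, 1.40059)  len=0.4640
  (v14,v0,v18) [+--] → (-0.4599, 0.4599, -1.33868)–(-0.720558, 0.4599, -1.254)  len=0.2741
  (v14,v18,v15) [+-+] → (-0.720558, 0.4599, -1.254)–(-0.969029, 0.4599, -0.912075)  len=0.4227
  (v15,v18,v19) [+--] → (-0.969029, 0.4599, -0.912075)–(-1.28364, 0.4599, -0.479)  len=0.5353
  (v15,v19,v16) [+-+] → (-1.28364, 0.4599, -0.479)–(-1.28364, 0.4599, -0.0563367)  len=0.4227
  (v16,v19,v20) [+--] → (-1.28364, 0.4599, -0.0563367)–(-1.28364, 0.4599, 0.479)  len=0.5353
  (v16,v20,v17) [+-+] → (-1.28364, 0.4599, 0.479)–(-0.881627, 0.4599, 1.03228)  len=0.6839
  (v17,v20,v21) [+--] → (-0.881627, 0.4599, 1.03228)–(-0.720558, 0.4599, 1.254)  len=0.2741
  (v17,v21,v5) [+--] → (-0.720558, 0.4599, 1.254)–(-0.4599, 0.4599, 1.33868)  len=0.2741

Chained into 1 loop(s):
  loop 1: 20 segments, perimeter = 8.7003
Total perimeter = 8.700

loops=1 perimeter=8.700


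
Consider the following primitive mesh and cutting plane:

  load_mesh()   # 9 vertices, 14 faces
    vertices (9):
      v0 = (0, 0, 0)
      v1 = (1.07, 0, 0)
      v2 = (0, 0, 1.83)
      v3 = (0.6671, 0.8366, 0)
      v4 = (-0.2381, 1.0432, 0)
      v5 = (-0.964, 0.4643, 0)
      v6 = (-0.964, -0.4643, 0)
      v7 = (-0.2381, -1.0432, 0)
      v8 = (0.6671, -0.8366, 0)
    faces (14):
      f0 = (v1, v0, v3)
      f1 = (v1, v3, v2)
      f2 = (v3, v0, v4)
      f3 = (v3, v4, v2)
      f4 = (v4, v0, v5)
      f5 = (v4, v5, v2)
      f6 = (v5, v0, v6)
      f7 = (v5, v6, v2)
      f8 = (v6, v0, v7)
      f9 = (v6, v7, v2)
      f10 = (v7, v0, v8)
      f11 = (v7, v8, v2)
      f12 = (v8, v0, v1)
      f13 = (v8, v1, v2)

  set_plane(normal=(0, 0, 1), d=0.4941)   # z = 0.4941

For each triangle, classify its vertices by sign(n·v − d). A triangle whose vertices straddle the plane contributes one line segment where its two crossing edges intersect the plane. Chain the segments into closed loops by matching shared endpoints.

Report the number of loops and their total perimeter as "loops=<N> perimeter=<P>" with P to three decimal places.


loops=1 perimeter=4.745

Straddling triangles (7 of 14):
  (v1,v3,v2) [--+] → (0.486983, 0.610718, 0.4941)–(0.7811, 0, 0.4941)  len=0.6779
  (v3,v4,v2) [--+] → (-0.173813, 0.761536, 0.4941)–(0.486983, 0.610718, 0.4941)  len=0.6778
  (v4,v5,v2) [--+] → (-0.70372, 0.338939, 0.4941)–(-0.173813, 0.761536, 0.4941)  len=0.6778
  (v5,v6,v2) [--+] → (-0.70372, -0.338939, 0.4941)–(-0.70372, 0.338939, 0.4941)  len=0.6779
  (v6,v7,v2) [--+] → (-0.173813, -0.761536, 0.4941)–(-0.70372, -0.338939, 0.4941)  len=0.6778
  (v7,v8,v2) [--+] → (0.486983, -0.610718, 0.4941)–(-0.173813, -0.761536, 0.4941)  len=0.6778
  (v8,v1,v2) [--+] → (0.7811, 0, 0.4941)–(0.486983, -0.610718, 0.4941)  len=0.6779

Chained into 1 loop(s):
  loop 1: 7 segments, perimeter = 4.7447
Total perimeter = 4.745


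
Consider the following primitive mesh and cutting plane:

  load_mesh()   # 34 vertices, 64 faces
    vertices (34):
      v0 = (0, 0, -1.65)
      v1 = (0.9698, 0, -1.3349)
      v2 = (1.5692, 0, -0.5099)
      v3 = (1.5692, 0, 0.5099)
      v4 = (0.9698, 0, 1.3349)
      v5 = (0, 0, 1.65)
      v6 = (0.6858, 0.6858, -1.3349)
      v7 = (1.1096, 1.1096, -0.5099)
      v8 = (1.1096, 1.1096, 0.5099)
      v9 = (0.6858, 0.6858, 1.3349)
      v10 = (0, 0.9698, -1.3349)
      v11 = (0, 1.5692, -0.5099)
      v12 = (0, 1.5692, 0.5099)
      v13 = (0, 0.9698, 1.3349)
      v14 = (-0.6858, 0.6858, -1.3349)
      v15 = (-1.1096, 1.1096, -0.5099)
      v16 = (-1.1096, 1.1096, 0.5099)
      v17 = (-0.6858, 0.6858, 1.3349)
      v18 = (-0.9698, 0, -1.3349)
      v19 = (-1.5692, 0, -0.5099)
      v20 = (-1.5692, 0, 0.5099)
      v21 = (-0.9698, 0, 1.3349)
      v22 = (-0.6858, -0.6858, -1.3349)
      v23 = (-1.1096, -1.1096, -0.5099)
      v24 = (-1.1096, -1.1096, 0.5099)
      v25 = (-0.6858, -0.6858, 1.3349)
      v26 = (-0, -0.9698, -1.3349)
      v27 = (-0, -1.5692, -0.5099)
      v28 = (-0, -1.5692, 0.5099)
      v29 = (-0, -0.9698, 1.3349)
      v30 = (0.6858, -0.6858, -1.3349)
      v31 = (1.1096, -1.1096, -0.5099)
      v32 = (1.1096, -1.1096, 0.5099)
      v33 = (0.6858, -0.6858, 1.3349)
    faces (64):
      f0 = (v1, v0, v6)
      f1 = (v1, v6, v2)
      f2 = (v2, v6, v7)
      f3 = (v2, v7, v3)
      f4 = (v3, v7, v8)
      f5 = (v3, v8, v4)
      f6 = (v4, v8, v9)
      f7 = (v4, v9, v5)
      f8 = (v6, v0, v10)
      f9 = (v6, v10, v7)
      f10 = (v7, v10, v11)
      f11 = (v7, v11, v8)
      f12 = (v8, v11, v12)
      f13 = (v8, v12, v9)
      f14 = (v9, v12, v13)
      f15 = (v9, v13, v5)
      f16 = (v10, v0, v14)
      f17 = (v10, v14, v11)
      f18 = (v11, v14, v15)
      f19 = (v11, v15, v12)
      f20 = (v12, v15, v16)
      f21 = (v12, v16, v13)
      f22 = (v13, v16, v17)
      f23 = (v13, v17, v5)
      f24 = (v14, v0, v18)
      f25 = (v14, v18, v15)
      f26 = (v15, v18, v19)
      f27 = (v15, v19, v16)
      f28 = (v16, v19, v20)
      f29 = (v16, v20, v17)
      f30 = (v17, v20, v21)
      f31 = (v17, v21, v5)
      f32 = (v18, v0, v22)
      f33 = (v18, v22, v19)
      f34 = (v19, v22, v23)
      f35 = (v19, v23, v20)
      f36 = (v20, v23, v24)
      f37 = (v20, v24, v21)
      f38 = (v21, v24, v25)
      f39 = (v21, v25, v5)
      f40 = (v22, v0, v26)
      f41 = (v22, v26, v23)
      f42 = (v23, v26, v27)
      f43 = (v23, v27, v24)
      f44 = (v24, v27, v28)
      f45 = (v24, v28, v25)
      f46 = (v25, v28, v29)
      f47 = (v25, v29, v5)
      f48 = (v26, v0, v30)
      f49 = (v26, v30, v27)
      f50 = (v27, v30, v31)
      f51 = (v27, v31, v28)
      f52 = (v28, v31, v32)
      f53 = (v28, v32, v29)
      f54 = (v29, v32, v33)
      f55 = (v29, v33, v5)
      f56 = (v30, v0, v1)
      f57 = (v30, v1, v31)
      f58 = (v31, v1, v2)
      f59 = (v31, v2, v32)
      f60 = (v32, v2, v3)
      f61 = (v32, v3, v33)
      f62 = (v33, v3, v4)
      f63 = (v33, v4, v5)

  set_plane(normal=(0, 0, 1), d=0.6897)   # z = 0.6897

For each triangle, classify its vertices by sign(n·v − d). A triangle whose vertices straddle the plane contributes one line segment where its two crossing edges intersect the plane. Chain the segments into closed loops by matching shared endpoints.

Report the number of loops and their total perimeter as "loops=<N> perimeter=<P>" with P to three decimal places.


loops=1 perimeter=8.808

Straddling triangles (16 of 64):
  (v3,v8,v4) [--+] → (1.07913, 0.867774, 0.6897)–(1.43857, 0, 0.6897)  len=0.9393
  (v4,v8,v9) [+-+] → (1.07913, 0.867774, 0.6897)–(1.01724, 1.01724, 0.6897)  len=0.1618
  (v8,v12,v9) [--+] → (0.149463, 1.37667, 0.6897)–(1.01724, 1.01724, 0.6897)  len=0.9393
  (v9,v12,v13) [+-+] → (0.149463, 1.37667, 0.6897)–(0, 1.43857, 0.6897)  len=0.1618
  (v12,v16,v13) [--+] → (-0.867774, 1.07913, 0.6897)–(0, 1.43857, 0.6897)  len=0.9393
  (v13,v16,v17) [+-+] → (-0.867774, 1.07913, 0.6897)–(-1.01724, 1.01724, 0.6897)  len=0.1618
  (v16,v20,v17) [--+] → (-1.37667, 0.149463, 0.6897)–(-1.01724, 1.01724, 0.6897)  len=0.9393
  (v17,v20,v21) [+-+] → (-1.37667, 0.149463, 0.6897)–(-1.43857, 0, 0.6897)  len=0.1618
  (v20,v24,v21) [--+] → (-1.07913, -0.867774, 0.6897)–(-1.43857, 0, 0.6897)  len=0.9393
  (v21,v24,v25) [+-+] → (-1.07913, -0.867774, 0.6897)–(-1.01724, -1.01724, 0.6897)  len=0.1618
  (v24,v28,v25) [--+] → (-0.149463, -1.37667, 0.6897)–(-1.01724, -1.01724, 0.6897)  len=0.9393
  (v25,v28,v29) [+-+] → (-0.149463, -1.37667, 0.6897)–(0, -1.43857, 0.6897)  len=0.1618
  (v28,v32,v29) [--+] → (0.867774, -1.07913, 0.6897)–(0, -1.43857, 0.6897)  len=0.9393
  (v29,v32,v33) [+-+] → (0.867774, -1.07913, 0.6897)–(1.01724, -1.01724, 0.6897)  len=0.1618
  (v32,v3,v33) [--+] → (1.37667, -0.149463, 0.6897)–(1.01724, -1.01724, 0.6897)  len=0.9393
  (v33,v3,v4) [+-+] → (1.37667, -0.149463, 0.6897)–(1.43857, 0, 0.6897)  len=0.1618

Chained into 1 loop(s):
  loop 1: 16 segments, perimeter = 8.8083
Total perimeter = 8.808


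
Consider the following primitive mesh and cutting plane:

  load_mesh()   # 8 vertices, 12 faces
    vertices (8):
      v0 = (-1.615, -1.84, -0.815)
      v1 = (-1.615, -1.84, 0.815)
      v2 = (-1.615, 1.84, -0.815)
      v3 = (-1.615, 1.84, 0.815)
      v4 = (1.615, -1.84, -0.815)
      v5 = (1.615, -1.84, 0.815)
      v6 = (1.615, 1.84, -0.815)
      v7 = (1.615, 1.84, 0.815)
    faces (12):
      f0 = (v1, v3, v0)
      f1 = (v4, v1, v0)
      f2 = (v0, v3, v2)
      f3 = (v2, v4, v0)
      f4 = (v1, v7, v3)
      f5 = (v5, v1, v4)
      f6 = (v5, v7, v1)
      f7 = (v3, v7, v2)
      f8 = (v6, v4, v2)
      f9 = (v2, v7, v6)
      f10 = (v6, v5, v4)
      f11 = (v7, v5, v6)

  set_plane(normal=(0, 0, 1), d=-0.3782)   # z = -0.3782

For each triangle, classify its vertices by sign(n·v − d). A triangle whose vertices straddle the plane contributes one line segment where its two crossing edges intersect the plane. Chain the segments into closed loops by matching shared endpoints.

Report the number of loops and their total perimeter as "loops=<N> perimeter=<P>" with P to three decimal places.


Straddling triangles (8 of 12):
  (v1,v3,v0) [++-] → (-1.615, -0.85385, -0.3782)–(-1.615, -1.84, -0.3782)  len=0.9861
  (v4,v1,v0) [-+-] → (0.749439, -1.84, -0.3782)–(-1.615, -1.84, -0.3782)  len=2.3644
  (v0,v3,v2) [-+-] → (-1.615, -0.85385, -0.3782)–(-1.615, 1.84, -0.3782)  len=2.6939
  (v5,v1,v4) [++-] → (0.749439, -1.84, -0.3782)–(1.615, -1.84, -0.3782)  len=0.8656
  (v3,v7,v2) [++-] → (-0.749439, 1.84, -0.3782)–(-1.615, 1.84, -0.3782)  len=0.8656
  (v2,v7,v6) [-+-] → (-0.749439, 1.84, -0.3782)–(1.615, 1.84, -0.3782)  len=2.3644
  (v6,v5,v4) [-+-] → (1.615, 0.85385, -0.3782)–(1.615, -1.84, -0.3782)  len=2.6939
  (v7,v5,v6) [++-] → (1.615, 0.85385, -0.3782)–(1.615, 1.84, -0.3782)  len=0.9861

Chained into 1 loop(s):
  loop 1: 8 segments, perimeter = 13.8200
Total perimeter = 13.820

loops=1 perimeter=13.820


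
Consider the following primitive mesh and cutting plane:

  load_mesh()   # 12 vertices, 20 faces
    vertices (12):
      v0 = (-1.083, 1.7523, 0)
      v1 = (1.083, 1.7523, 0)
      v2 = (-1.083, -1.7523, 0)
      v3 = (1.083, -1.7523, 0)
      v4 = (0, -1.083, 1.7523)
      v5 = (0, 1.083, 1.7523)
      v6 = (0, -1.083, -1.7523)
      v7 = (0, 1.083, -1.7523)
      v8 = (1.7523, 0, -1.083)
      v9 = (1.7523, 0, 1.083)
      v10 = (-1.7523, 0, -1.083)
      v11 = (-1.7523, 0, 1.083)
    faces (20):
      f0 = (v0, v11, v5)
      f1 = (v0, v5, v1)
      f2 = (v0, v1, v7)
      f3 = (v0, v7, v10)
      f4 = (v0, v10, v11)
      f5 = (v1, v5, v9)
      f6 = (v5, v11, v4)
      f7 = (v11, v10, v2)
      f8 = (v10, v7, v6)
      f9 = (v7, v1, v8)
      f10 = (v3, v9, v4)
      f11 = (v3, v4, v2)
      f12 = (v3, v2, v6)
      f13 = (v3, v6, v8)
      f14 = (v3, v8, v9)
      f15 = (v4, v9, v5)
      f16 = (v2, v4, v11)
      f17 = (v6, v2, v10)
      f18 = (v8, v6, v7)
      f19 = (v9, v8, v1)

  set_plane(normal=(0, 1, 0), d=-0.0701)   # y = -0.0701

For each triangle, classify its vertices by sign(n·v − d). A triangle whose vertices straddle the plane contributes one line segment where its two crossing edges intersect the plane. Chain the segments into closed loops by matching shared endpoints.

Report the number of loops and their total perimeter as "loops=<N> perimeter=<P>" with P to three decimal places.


loops=1 perimeter=11.666

Straddling triangles (10 of 20):
  (v5,v11,v4) [++-] → (-1.63888, -0.0701, 1.12632)–(0, -0.0701, 1.7523)  len=1.7544
  (v11,v10,v2) [++-] → (-1.72552, -0.0701, -1.03968)–(-1.72552, -0.0701, 1.03968)  len=2.0794
  (v10,v7,v6) [++-] → (0, -0.0701, -1.7523)–(-1.63888, -0.0701, -1.12632)  len=1.7544
  (v3,v9,v4) [-+-] → (1.72552, -0.0701, 1.03968)–(1.63888, -0.0701, 1.12632)  len=0.1225
  (v3,v6,v8) [--+] → (1.63888, -0.0701, -1.12632)–(1.72552, -0.0701, -1.03968)  len=0.1225
  (v3,v8,v9) [-++] → (1.72552, -0.0701, -1.03968)–(1.72552, -0.0701, 1.03968)  len=2.0794
  (v4,v9,v5) [-++] → (1.63888, -0.0701, 1.12632)–(0, -0.0701, 1.7523)  len=1.7544
  (v2,v4,v11) [--+] → (-1.63888, -0.0701, 1.12632)–(-1.72552, -0.0701, 1.03968)  len=0.1225
  (v6,v2,v10) [--+] → (-1.72552, -0.0701, -1.03968)–(-1.63888, -0.0701, -1.12632)  len=0.1225
  (v8,v6,v7) [+-+] → (1.63888, -0.0701, -1.12632)–(0, -0.0701, -1.7523)  len=1.7544

Chained into 1 loop(s):
  loop 1: 10 segments, perimeter = 11.6663
Total perimeter = 11.666


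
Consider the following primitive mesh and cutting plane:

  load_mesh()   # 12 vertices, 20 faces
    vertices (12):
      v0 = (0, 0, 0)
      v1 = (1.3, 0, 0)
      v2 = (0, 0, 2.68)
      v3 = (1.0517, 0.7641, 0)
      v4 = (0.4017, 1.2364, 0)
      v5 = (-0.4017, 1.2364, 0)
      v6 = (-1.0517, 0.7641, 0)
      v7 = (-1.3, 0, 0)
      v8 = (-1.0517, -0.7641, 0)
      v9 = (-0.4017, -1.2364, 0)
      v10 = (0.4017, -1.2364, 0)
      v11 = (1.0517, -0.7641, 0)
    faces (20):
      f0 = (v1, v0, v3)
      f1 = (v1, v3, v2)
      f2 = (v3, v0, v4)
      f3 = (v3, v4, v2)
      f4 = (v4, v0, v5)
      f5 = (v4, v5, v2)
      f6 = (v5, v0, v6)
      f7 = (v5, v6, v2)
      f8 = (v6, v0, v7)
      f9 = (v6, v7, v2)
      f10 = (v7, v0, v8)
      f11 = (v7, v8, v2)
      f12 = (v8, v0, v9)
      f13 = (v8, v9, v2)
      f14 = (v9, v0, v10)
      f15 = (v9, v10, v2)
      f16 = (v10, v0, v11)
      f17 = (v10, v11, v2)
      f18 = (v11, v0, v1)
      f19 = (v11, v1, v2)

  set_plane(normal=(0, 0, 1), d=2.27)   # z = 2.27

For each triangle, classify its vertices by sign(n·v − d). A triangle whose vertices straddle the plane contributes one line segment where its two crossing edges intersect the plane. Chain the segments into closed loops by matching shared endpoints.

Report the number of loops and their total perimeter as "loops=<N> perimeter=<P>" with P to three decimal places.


Straddling triangles (10 of 20):
  (v1,v3,v2) [--+] → (0.160894, 0.116896, 2.27)–(0.198881, 0, 2.27)  len=0.1229
  (v3,v4,v2) [--+] → (0.0614541, 0.189151, 2.27)–(0.160894, 0.116896, 2.27)  len=0.1229
  (v4,v5,v2) [--+] → (-0.0614541, 0.189151, 2.27)–(0.0614541, 0.189151, 2.27)  len=0.1229
  (v5,v6,v2) [--+] → (-0.160894, 0.116896, 2.27)–(-0.0614541, 0.189151, 2.27)  len=0.1229
  (v6,v7,v2) [--+] → (-0.198881, 0, 2.27)–(-0.160894, 0.116896, 2.27)  len=0.1229
  (v7,v8,v2) [--+] → (-0.160894, -0.116896, 2.27)–(-0.198881, 0, 2.27)  len=0.1229
  (v8,v9,v2) [--+] → (-0.0614541, -0.189151, 2.27)–(-0.160894, -0.116896, 2.27)  len=0.1229
  (v9,v10,v2) [--+] → (0.0614541, -0.189151, 2.27)–(-0.0614541, -0.189151, 2.27)  len=0.1229
  (v10,v11,v2) [--+] → (0.160894, -0.116896, 2.27)–(0.0614541, -0.189151, 2.27)  len=0.1229
  (v11,v1,v2) [--+] → (0.198881, 0, 2.27)–(0.160894, -0.116896, 2.27)  len=0.1229

Chained into 1 loop(s):
  loop 1: 10 segments, perimeter = 1.2291
Total perimeter = 1.229

loops=1 perimeter=1.229


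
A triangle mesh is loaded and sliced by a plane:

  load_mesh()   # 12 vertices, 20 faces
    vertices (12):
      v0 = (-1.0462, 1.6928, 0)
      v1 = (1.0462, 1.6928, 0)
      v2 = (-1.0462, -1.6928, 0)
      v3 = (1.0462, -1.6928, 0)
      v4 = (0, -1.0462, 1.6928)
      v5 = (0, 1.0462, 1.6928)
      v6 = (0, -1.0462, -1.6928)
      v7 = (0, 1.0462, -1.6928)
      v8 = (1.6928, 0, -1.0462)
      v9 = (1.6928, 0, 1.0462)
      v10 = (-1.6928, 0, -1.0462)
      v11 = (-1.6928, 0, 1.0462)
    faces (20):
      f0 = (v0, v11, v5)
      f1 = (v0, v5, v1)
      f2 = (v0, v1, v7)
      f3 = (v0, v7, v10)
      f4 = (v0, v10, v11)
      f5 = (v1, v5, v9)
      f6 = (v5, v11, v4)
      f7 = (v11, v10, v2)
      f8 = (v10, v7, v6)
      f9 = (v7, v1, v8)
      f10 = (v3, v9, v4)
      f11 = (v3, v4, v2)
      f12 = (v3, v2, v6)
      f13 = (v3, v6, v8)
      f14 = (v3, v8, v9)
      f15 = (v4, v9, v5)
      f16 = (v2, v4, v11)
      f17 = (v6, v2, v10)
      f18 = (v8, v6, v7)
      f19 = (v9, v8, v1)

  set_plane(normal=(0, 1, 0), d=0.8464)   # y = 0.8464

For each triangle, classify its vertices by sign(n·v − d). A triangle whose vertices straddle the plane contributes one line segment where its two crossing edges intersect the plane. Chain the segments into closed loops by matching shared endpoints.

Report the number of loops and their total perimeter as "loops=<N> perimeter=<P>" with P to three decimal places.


loops=1 perimeter=9.395

Straddling triangles (10 of 20):
  (v0,v11,v5) [+-+] → (-1.3695, 0.8464, 0.5231)–(-0.323286, 0.8464, 1.56931)  len=1.4796
  (v0,v7,v10) [++-] → (-0.323286, 0.8464, -1.56931)–(-1.3695, 0.8464, -0.5231)  len=1.4796
  (v0,v10,v11) [+--] → (-1.3695, 0.8464, -0.5231)–(-1.3695, 0.8464, 0.5231)  len=1.0462
  (v1,v5,v9) [++-] → (0.323286, 0.8464, 1.56931)–(1.3695, 0.8464, 0.5231)  len=1.4796
  (v5,v11,v4) [+--] → (-0.323286, 0.8464, 1.56931)–(0, 0.8464, 1.6928)  len=0.3461
  (v10,v7,v6) [-+-] → (-0.323286, 0.8464, -1.56931)–(0, 0.8464, -1.6928)  len=0.3461
  (v7,v1,v8) [++-] → (1.3695, 0.8464, -0.5231)–(0.323286, 0.8464, -1.56931)  len=1.4796
  (v4,v9,v5) [--+] → (0.323286, 0.8464, 1.56931)–(0, 0.8464, 1.6928)  len=0.3461
  (v8,v6,v7) [--+] → (0, 0.8464, -1.6928)–(0.323286, 0.8464, -1.56931)  len=0.3461
  (v9,v8,v1) [--+] → (1.3695, 0.8464, -0.5231)–(1.3695, 0.8464, 0.5231)  len=1.0462

Chained into 1 loop(s):
  loop 1: 10 segments, perimeter = 9.3949
Total perimeter = 9.395


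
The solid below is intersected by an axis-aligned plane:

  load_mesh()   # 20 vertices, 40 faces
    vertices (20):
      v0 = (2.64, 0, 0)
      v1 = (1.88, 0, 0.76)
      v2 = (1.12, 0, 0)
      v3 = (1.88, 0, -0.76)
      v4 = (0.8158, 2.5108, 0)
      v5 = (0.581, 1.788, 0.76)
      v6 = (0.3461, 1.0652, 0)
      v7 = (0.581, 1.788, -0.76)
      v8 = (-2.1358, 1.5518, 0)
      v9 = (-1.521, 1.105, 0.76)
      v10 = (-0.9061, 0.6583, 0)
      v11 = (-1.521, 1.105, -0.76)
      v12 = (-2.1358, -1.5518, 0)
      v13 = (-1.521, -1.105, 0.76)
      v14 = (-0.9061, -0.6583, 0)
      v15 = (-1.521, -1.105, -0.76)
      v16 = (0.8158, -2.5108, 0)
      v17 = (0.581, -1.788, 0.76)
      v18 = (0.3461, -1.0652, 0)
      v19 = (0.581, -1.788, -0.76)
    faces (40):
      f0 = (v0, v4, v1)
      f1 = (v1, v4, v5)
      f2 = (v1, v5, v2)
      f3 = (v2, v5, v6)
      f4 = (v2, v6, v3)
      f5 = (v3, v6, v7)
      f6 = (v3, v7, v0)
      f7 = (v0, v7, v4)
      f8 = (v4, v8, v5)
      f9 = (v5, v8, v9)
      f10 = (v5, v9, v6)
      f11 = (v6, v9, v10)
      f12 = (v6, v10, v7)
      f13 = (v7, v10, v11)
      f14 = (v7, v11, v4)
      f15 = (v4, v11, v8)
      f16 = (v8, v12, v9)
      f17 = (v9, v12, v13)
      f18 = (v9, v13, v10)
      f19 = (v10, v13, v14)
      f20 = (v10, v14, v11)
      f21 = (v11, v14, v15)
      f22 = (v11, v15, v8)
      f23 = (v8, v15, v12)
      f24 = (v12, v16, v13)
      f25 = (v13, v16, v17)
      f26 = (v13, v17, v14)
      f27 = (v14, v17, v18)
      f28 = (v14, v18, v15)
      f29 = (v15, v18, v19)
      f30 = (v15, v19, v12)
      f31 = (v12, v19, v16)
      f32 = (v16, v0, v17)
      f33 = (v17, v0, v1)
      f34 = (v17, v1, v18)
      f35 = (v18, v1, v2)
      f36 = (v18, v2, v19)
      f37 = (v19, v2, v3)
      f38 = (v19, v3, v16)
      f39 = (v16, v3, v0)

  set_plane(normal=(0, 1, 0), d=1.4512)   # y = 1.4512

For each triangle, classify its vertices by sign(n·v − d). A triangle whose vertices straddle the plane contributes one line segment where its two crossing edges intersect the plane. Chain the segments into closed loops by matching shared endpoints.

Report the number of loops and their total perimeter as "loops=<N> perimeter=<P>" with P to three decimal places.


loops=1 perimeter=8.877

Straddling triangles (16 of 40):
  (v0,v4,v1) [-+-] → (1.58564, 1.4512, 0)–(1.26491, 1.4512, 0.320733)  len=0.4536
  (v1,v4,v5) [-++] → (1.26491, 1.4512, 0.320733)–(0.825689, 1.4512, 0.76)  len=0.6212
  (v1,v5,v2) [-+-] → (0.825689, 1.4512, 0.76)–(0.68253, 1.4512, 0.616841)  len=0.2025
  (v2,v5,v6) [-+-] → (0.68253, 1.4512, 0.616841)–(0.471545, 1.4512, 0.405866)  len=0.2984
  (v3,v6,v7) [--+] → (0.471545, 1.4512, -0.405866)–(0.825689, 1.4512, -0.76)  len=0.5008
  (v3,v7,v0) [-+-] → (0.825689, 1.4512, -0.76)–(0.968847, 1.4512, -0.616841)  len=0.2025
  (v0,v7,v4) [-++] → (0.968847, 1.4512, -0.616841)–(1.58564, 1.4512, 0)  len=0.8723
  (v5,v8,v9) [++-] → (-1.99737, 1.4512, 0.171119)–(-0.455535, 1.4512, 0.76)  len=1.6505
  (v5,v9,v6) [+--] → (-0.455535, 1.4512, 0.76)–(0.471545, 1.4512, 0.405866)  len=0.9924
  (v6,v10,v7) [--+] → (0.137648, 1.4512, -0.533419)–(0.471545, 1.4512, -0.405866)  len=0.3574
  (v7,v10,v11) [+--] → (0.137648, 1.4512, -0.533419)–(-0.455535, 1.4512, -0.76)  len=0.6350
  (v7,v11,v4) [+-+] → (-0.455535, 1.4512, -0.76)–(-0.945527, 1.4512, -0.572838)  len=0.5245
  (v4,v11,v8) [+-+] → (-0.945527, 1.4512, -0.572838)–(-1.99737, 1.4512, -0.171119)  len=1.1259
  (v8,v12,v9) [+--] → (-2.1358, 1.4512, 0)–(-1.99737, 1.4512, 0.171119)  len=0.2201
  (v11,v15,v8) [--+] → (-2.11252, 1.4512, -0.0287775)–(-1.99737, 1.4512, -0.171119)  len=0.1831
  (v8,v15,v12) [+--] → (-2.11252, 1.4512, -0.0287775)–(-2.1358, 1.4512, 0)  len=0.0370

Chained into 1 loop(s):
  loop 1: 16 segments, perimeter = 8.8772
Total perimeter = 8.877


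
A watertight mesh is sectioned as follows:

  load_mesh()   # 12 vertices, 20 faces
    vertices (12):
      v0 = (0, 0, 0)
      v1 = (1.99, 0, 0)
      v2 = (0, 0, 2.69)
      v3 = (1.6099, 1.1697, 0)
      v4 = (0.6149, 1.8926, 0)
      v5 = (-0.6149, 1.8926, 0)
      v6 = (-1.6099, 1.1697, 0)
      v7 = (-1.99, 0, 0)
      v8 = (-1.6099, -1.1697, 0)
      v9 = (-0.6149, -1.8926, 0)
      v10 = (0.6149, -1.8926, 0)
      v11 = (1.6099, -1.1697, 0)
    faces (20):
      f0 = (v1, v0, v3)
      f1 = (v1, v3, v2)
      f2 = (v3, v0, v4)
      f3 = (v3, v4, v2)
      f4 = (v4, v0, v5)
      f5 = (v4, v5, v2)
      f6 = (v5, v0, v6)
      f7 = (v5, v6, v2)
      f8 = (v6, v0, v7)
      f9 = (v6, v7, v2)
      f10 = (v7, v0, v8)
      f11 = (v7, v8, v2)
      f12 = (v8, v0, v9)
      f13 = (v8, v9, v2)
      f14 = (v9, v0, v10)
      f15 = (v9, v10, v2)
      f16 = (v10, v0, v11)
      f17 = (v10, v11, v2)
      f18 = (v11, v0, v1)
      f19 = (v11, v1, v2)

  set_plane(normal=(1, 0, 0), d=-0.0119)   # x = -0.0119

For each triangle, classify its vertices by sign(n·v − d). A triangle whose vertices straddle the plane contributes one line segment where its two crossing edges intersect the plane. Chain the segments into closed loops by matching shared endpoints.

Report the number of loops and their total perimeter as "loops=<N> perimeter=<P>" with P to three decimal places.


loops=1 perimeter=10.340

Straddling triangles (12 of 20):
  (v4,v0,v5) [++-] → (-0.0119, 0.036627, 0)–(-0.0119, 1.8926, 0)  len=1.8560
  (v4,v5,v2) [+-+] → (-0.0119, 1.8926, 0)–(-0.0119, 0.036627, 2.63794)  len=3.2254
  (v5,v0,v6) [-+-] → (-0.0119, 0.036627, 0)–(-0.0119, 0.00864615, 0)  len=0.0280
  (v5,v6,v2) [--+] → (-0.0119, 0.00864615, 2.67012)–(-0.0119, 0.036627, 2.63794)  len=0.0426
  (v6,v0,v7) [-+-] → (-0.0119, 0.00864615, 0)–(-0.0119, 0, 0)  len=0.0086
  (v6,v7,v2) [--+] → (-0.0119, 0, 2.67391)–(-0.0119, 0.00864615, 2.67012)  len=0.0094
  (v7,v0,v8) [-+-] → (-0.0119, 0, 0)–(-0.0119, -0.00864615, 0)  len=0.0086
  (v7,v8,v2) [--+] → (-0.0119, -0.00864615, 2.67012)–(-0.0119, 0, 2.67391)  len=0.0094
  (v8,v0,v9) [-+-] → (-0.0119, -0.00864615, 0)–(-0.0119, -0.036627, 0)  len=0.0280
  (v8,v9,v2) [--+] → (-0.0119, -0.036627, 2.63794)–(-0.0119, -0.00864615, 2.67012)  len=0.0426
  (v9,v0,v10) [-++] → (-0.0119, -0.036627, 0)–(-0.0119, -1.8926, 0)  len=1.8560
  (v9,v10,v2) [-++] → (-0.0119, -1.8926, 0)–(-0.0119, -0.036627, 2.63794)  len=3.2254

Chained into 1 loop(s):
  loop 1: 12 segments, perimeter = 10.3402
Total perimeter = 10.340
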